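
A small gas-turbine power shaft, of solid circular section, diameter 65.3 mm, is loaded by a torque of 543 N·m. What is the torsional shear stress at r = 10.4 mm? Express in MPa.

3.16 MPa

J = πd⁴/32 = π(0.0653)⁴/32 = 1.785×10^-6 m⁴.
Shear stress varies linearly with radius: τ = T·r/J = 543.0 × 0.0104 / 1.785×10^-6 = 3.164×10^6 Pa.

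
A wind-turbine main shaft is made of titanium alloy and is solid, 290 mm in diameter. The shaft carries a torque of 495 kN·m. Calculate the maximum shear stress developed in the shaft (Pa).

1.03e8 Pa

J = πd⁴/32 = π(0.290)⁴/32 = 6.944×10^-4 m⁴.
τ_max = T·r/J = 495000 × 0.145 / 6.944×10^-4 = 1.034×10^8 Pa.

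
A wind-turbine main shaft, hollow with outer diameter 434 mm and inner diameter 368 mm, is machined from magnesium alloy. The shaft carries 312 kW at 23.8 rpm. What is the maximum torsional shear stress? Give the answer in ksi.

2.34 ksi

ω = 2π·23.8/60 = 2.492 rad/s, so T = P/ω = 312×10³ / 2.492 = 125200 N·m.
J = π(d_o⁴ − d_i⁴)/32 = π(0.434⁴ − 0.368⁴)/32 = 1.683×10^-3 m⁴.
τ_max = T·r/J = 125200 × 0.217 / 1.683×10^-3 = 1.615×10^7 Pa.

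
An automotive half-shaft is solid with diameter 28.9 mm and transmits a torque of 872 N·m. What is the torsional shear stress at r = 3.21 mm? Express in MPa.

40.9 MPa

J = πd⁴/32 = π(0.0289)⁴/32 = 6.848×10^-8 m⁴.
Shear stress varies linearly with radius: τ = T·r/J = 872.0 × 0.00321 / 6.848×10^-8 = 4.087×10^7 Pa.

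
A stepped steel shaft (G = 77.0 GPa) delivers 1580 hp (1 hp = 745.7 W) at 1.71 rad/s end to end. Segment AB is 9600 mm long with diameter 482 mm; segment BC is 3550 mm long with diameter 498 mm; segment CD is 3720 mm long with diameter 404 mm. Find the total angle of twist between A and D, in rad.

ω = 1.71 rad/s, so T = P/ω = 1580×745.7 / 1.710 = 689000 N·m.
J_AB = π(0.482)⁴/32 = 5.30×10^-3 m⁴; J_BC = π(0.498)⁴/32 = 6.04×10^-3 m⁴; J_CD = π(0.404)⁴/32 = 2.62×10^-3 m⁴.
θ = (T/G)·Σ L_i/J_i = (689000/77.0×10⁹)·(9.60/5.30×10^-3 + 3.55/6.04×10^-3 + 3.72/2.62×10^-3) = 0.03420 rad.

0.0342 rad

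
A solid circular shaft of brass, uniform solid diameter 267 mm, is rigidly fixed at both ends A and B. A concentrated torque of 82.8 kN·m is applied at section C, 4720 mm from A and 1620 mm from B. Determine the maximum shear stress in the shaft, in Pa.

With uniform GJ and both ends fixed, compatibility θ_AC = θ_CB gives T_A·a = T_B·b, together with T_A + T_B = T₀.
T_A = T₀·b/(a+b) = 82800·1620/6340 = 21160 N·m; T_B = 61640 N·m.
τ in each portion: τ_AC = 5.66×10^6 Pa, τ_CB = 1.65×10^7 Pa; maximum is in CB.
τ_max = T_CB·r/J = 61640·0.134/4.99×10^-4 = 1.649×10^7 Pa.

1.65e7 Pa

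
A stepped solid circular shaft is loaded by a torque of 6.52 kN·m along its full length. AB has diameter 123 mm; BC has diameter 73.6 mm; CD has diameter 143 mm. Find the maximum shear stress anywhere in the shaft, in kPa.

83300 kPa

Under the same torque, τ_max = 16T/(πd³) is largest where d is smallest — segment BC (d = 73.6 mm).
τ_max = 16·6520/(π·(0.0736)³) = 8.329×10^7 Pa.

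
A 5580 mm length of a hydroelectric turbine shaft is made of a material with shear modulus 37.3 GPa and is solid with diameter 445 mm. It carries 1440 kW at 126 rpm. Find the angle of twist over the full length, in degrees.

ω = 2π·126/60 = 13.19 rad/s, so T = P/ω = 1440×10³ / 13.19 = 109100 N·m.
J = πd⁴/32 = π(0.445)⁴/32 = 3.850×10^-3 m⁴.
θ = T·L/(G·J) = 109100 × 5.58 / (37.3×10⁹ × 3.850×10^-3) = 4.241×10^-3 rad.

0.243°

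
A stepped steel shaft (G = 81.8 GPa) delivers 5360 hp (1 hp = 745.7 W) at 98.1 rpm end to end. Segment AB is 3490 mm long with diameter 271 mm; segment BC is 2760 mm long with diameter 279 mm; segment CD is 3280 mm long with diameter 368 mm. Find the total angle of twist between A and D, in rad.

ω = 2π·98.1/60 = 10.27 rad/s, so T = P/ω = 5360×745.7 / 10.27 = 389100 N·m.
J_AB = π(0.271)⁴/32 = 5.30×10^-4 m⁴; J_BC = π(0.279)⁴/32 = 5.95×10^-4 m⁴; J_CD = π(0.368)⁴/32 = 1.80×10^-3 m⁴.
θ = (T/G)·Σ L_i/J_i = (389100/81.8×10⁹)·(3.49/5.30×10^-4 + 2.76/5.95×10^-4 + 3.28/1.80×10^-3) = 0.06208 rad.

0.0621 rad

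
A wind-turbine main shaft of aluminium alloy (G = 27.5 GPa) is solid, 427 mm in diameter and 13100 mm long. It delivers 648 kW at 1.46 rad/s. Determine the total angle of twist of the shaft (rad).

ω = 1.46 rad/s, so T = P/ω = 648×10³ / 1.460 = 443800 N·m.
J = πd⁴/32 = π(0.427)⁴/32 = 3.264×10^-3 m⁴.
θ = T·L/(G·J) = 443800 × 13.1 / (27.5×10⁹ × 3.264×10^-3) = 0.06478 rad.

0.0648 rad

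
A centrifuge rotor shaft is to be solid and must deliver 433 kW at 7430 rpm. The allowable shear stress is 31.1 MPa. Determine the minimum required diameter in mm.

45.0 mm

ω = 2π·7430/60 = 778.1 rad/s, so T = P/ω = 433×10³ / 778.1 = 556.5 N·m.
For a solid shaft τ_max = 16T/(πd³), so d = (16T/(π τ_allow))^(1/3) = (16·556.5/(π·3.11×10^7))^(1/3) = 0.04500 m.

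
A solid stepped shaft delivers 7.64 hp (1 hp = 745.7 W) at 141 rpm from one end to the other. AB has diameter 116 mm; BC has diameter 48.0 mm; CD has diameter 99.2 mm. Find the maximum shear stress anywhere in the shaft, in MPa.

ω = 2π·141/60 = 14.77 rad/s, so T = P/ω = 7.64×745.7 / 14.77 = 385.8 N·m.
Under the same torque, τ_max = 16T/(πd³) is largest where d is smallest — segment BC (d = 48.0 mm).
τ_max = 16·385.8/(π·(0.0480)³) = 1.777×10^7 Pa.

17.8 MPa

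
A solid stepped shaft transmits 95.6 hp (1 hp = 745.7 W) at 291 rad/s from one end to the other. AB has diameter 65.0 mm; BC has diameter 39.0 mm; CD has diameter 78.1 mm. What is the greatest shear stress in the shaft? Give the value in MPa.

21.0 MPa

ω = 291 rad/s, so T = P/ω = 95.6×745.7 / 291.0 = 245.0 N·m.
Under the same torque, τ_max = 16T/(πd³) is largest where d is smallest — segment BC (d = 39.0 mm).
τ_max = 16·245.0/(π·(0.0390)³) = 2.103×10^7 Pa.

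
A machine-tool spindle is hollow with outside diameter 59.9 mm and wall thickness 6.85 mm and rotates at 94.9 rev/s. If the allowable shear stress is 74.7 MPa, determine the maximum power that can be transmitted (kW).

J = π(d_o⁴ − d_i⁴)/32 = π(0.0599⁴ − 0.0462⁴)/32 = 8.166×10^-7 m⁴.
T_max = τ_allow·J/r = 7.47×10^7 × 8.166×10^-7 / 0.0300 = 2037 N·m.
ω = 2π·94.9 = 596.3 rad/s, so P_max = T_max·ω = 1.214×10^6 W.

1210 kW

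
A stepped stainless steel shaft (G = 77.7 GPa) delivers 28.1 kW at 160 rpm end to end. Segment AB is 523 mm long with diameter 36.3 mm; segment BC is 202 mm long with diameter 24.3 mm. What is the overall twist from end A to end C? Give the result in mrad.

194 mrad

ω = 2π·160/60 = 16.76 rad/s, so T = P/ω = 28.1×10³ / 16.76 = 1677 N·m.
J_AB = π(0.0363)⁴/32 = 1.70×10^-7 m⁴; J_BC = π(0.0243)⁴/32 = 3.42×10^-8 m⁴.
θ = (T/G)·Σ L_i/J_i = (1677/77.7×10⁹)·(0.523/1.70×10^-7 + 0.202/3.42×10^-8) = 0.1936 rad.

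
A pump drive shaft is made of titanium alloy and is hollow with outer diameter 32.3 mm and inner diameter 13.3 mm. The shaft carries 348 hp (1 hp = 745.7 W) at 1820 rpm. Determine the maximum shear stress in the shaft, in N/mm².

212 N/mm²

ω = 2π·1820/60 = 190.6 rad/s, so T = P/ω = 348×745.7 / 190.6 = 1362 N·m.
J = π(d_o⁴ − d_i⁴)/32 = π(0.0323⁴ − 0.0133⁴)/32 = 1.038×10^-7 m⁴.
τ_max = T·r/J = 1362 × 0.0161 / 1.038×10^-7 = 2.119×10^8 Pa.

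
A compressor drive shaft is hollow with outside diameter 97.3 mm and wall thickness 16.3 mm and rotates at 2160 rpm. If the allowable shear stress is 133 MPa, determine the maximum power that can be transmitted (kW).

4380 kW

J = π(d_o⁴ − d_i⁴)/32 = π(0.0973⁴ − 0.0647⁴)/32 = 7.079×10^-6 m⁴.
T_max = τ_allow·J/r = 1.33×10^8 × 7.079×10^-6 / 0.0486 = 19350 N·m.
ω = 2π·2160/60 = 226.2 rad/s, so P_max = T_max·ω = 4.377×10^6 W.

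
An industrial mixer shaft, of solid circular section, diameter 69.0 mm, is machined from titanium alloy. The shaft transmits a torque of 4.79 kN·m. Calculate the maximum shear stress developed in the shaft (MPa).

J = πd⁴/32 = π(0.0690)⁴/32 = 2.225×10^-6 m⁴.
τ_max = T·r/J = 4790 × 0.0345 / 2.225×10^-6 = 7.426×10^7 Pa.

74.3 MPa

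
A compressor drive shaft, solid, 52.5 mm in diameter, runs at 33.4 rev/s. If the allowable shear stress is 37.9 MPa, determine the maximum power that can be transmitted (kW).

226 kW

J = πd⁴/32 = π(0.0525)⁴/32 = 7.458×10^-7 m⁴.
T_max = τ_allow·J/r = 3.79×10^7 × 7.458×10^-7 / 0.0262 = 1077 N·m.
ω = 2π·33.4 = 209.9 rad/s, so P_max = T_max·ω = 2.260×10^5 W.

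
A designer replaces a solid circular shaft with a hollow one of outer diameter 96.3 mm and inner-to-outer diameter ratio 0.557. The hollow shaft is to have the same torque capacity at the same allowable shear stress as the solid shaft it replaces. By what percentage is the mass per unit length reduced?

Equal τ_max and T ⇒ the solid shaft needs d_s³ = d_o³(1−k⁴), so d_s = 96.3·(1−0.557⁴)^(1/3) = 93.11 mm.
Area ratio A_h/A_s = d_o²(1−k²)/d_s² = (1−k²)/(1−k⁴)^(2/3) = 0.7379.
Mass saving = 1 − 0.7379 = 26.2 %.

26.2 %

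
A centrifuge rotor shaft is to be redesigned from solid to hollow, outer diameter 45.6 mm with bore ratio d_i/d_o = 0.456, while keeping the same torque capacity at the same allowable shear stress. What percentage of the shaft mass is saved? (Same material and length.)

Equal τ_max and T ⇒ the solid shaft needs d_s³ = d_o³(1−k⁴), so d_s = 45.6·(1−0.456⁴)^(1/3) = 44.93 mm.
Area ratio A_h/A_s = d_o²(1−k²)/d_s² = (1−k²)/(1−k⁴)^(2/3) = 0.8158.
Mass saving = 1 − 0.8158 = 18.4 %.

18.4 %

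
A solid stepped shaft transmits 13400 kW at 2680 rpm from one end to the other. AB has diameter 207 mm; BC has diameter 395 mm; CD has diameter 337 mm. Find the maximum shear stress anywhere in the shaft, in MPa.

ω = 2π·2680/60 = 280.6 rad/s, so T = P/ω = 13400×10³ / 280.6 = 47750 N·m.
Under the same torque, τ_max = 16T/(πd³) is largest where d is smallest — segment AB (d = 207 mm).
τ_max = 16·47750/(π·(0.207)³) = 2.742×10^7 Pa.

27.4 MPa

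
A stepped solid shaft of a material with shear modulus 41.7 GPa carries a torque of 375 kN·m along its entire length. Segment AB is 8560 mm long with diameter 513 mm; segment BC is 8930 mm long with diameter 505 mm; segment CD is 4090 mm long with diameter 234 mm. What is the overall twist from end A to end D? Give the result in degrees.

J_AB = π(0.513)⁴/32 = 6.80×10^-3 m⁴; J_BC = π(0.505)⁴/32 = 6.39×10^-3 m⁴; J_CD = π(0.234)⁴/32 = 2.94×10^-4 m⁴.
θ = (T/G)·Σ L_i/J_i = (375000/41.7×10⁹)·(8.56/6.80×10^-3 + 8.93/6.39×10^-3 + 4.09/2.94×10^-4) = 0.1489 rad.

8.53°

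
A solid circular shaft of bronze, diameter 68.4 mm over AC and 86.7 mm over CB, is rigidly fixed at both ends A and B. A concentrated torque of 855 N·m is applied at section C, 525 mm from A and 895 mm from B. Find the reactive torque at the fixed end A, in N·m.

340 N·m

Compatibility: T_A·a/J_AC = T_B·b/J_CB with T_A + T_B = T₀.
J_AC = 2.15×10^-6 m⁴, J_CB = 5.55×10^-6 m⁴, so T_A = T₀·(J_AC/a)/((J_AC/a)+(J_CB/b)) = 340.1 N·m, T_B = 514.9 N·m.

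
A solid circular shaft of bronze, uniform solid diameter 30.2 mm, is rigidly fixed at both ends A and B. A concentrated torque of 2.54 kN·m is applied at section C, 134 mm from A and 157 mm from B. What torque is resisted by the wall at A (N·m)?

With uniform GJ and both ends fixed, compatibility θ_AC = θ_CB gives T_A·a = T_B·b, together with T_A + T_B = T₀.
T_A = T₀·b/(a+b) = 2540·157/291.0 = 1370 N·m; T_B = 1170 N·m.

1370 N·m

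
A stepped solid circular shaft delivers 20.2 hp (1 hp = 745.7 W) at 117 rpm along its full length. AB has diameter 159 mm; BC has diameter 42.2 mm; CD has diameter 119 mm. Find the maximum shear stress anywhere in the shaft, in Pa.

8.33e7 Pa

ω = 2π·117/60 = 12.25 rad/s, so T = P/ω = 20.2×745.7 / 12.25 = 1229 N·m.
Under the same torque, τ_max = 16T/(πd³) is largest where d is smallest — segment BC (d = 42.2 mm).
τ_max = 16·1229/(π·(0.0422)³) = 8.332×10^7 Pa.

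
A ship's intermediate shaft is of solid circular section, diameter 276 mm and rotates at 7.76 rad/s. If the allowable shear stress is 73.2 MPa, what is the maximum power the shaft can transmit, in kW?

2340 kW

J = πd⁴/32 = π(0.276)⁴/32 = 5.697×10^-4 m⁴.
T_max = τ_allow·J/r = 7.32×10^7 × 5.697×10^-4 / 0.138 = 302200 N·m.
ω = 7.76 rad/s, so P_max = T_max·ω = 2.345×10^6 W.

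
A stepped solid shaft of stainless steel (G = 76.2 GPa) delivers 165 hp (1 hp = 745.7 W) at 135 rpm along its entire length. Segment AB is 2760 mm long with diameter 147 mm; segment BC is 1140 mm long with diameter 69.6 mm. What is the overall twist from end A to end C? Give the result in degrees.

3.63°

ω = 2π·135/60 = 14.14 rad/s, so T = P/ω = 165×745.7 / 14.14 = 8703 N·m.
J_AB = π(0.147)⁴/32 = 4.58×10^-5 m⁴; J_BC = π(0.0696)⁴/32 = 2.30×10^-6 m⁴.
θ = (T/G)·Σ L_i/J_i = (8703/76.2×10⁹)·(2.76/4.58×10^-5 + 1.14/2.30×10^-6) = 0.06340 rad.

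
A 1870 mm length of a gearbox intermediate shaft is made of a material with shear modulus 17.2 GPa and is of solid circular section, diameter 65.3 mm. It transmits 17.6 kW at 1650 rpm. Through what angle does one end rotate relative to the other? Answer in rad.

0.00620 rad

ω = 2π·1650/60 = 172.8 rad/s, so T = P/ω = 17.6×10³ / 172.8 = 101.9 N·m.
J = πd⁴/32 = π(0.0653)⁴/32 = 1.785×10^-6 m⁴.
θ = T·L/(G·J) = 101.9 × 1.87 / (17.2×10⁹ × 1.785×10^-6) = 6.204×10^-3 rad.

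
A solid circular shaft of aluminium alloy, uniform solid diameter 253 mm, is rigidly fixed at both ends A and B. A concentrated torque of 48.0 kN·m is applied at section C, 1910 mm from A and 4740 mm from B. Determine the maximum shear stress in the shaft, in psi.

1560 psi

With uniform GJ and both ends fixed, compatibility θ_AC = θ_CB gives T_A·a = T_B·b, together with T_A + T_B = T₀.
T_A = T₀·b/(a+b) = 48000·4740/6650 = 34210 N·m; T_B = 13790 N·m.
τ in each portion: τ_AC = 1.08×10^7 Pa, τ_CB = 4.34×10^6 Pa; maximum is in AC.
τ_max = T_AC·r/J = 34210·0.127/4.02×10^-4 = 1.076×10^7 Pa.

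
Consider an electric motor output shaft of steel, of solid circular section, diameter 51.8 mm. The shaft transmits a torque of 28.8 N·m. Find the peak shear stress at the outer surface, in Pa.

J = πd⁴/32 = π(0.0518)⁴/32 = 7.068×10^-7 m⁴.
τ_max = T·r/J = 28.80 × 0.0259 / 7.068×10^-7 = 1.055×10^6 Pa.

1.06e6 Pa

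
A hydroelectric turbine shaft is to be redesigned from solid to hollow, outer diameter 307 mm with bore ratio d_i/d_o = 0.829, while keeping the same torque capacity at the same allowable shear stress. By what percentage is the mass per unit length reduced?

Equal τ_max and T ⇒ the solid shaft needs d_s³ = d_o³(1−k⁴), so d_s = 307·(1−0.829⁴)^(1/3) = 248.1 mm.
Area ratio A_h/A_s = d_o²(1−k²)/d_s² = (1−k²)/(1−k⁴)^(2/3) = 0.4789.
Mass saving = 1 − 0.4789 = 52.1 %.

52.1 %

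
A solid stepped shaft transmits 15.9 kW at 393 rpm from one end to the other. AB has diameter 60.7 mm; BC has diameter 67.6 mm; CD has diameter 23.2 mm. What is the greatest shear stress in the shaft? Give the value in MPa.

ω = 2π·393/60 = 41.15 rad/s, so T = P/ω = 15.9×10³ / 41.15 = 386.3 N·m.
Under the same torque, τ_max = 16T/(πd³) is largest where d is smallest — segment CD (d = 23.2 mm).
τ_max = 16·386.3/(π·(0.0232)³) = 1.576×10^8 Pa.

158 MPa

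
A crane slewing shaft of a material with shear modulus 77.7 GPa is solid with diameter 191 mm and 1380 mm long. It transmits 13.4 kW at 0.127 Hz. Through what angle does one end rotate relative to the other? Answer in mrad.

ω = 2π·0.127 = 0.7980 rad/s, so T = P/ω = 13.4×10³ / 0.7980 = 16790 N·m.
J = πd⁴/32 = π(0.191)⁴/32 = 1.307×10^-4 m⁴.
θ = T·L/(G·J) = 16790 × 1.38 / (77.7×10⁹ × 1.307×10^-4) = 2.283×10^-3 rad.

2.28 mrad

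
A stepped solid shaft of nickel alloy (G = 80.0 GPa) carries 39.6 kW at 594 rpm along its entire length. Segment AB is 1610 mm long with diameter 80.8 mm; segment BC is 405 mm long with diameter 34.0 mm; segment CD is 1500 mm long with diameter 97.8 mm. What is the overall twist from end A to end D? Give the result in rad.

ω = 2π·594/60 = 62.20 rad/s, so T = P/ω = 39.6×10³ / 62.20 = 636.6 N·m.
J_AB = π(0.0808)⁴/32 = 4.18×10^-6 m⁴; J_BC = π(0.0340)⁴/32 = 1.31×10^-7 m⁴; J_CD = π(0.0978)⁴/32 = 8.98×10^-6 m⁴.
θ = (T/G)·Σ L_i/J_i = (636.6/80.0×10⁹)·(1.61/4.18×10^-6 + 0.405/1.31×10^-7 + 1.50/8.98×10^-6) = 0.02896 rad.

0.0290 rad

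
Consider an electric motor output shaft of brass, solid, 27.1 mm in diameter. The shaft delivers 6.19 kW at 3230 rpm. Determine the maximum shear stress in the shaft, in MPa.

ω = 2π·3230/60 = 338.2 rad/s, so T = P/ω = 6.19×10³ / 338.2 = 18.30 N·m.
J = πd⁴/32 = π(0.0271)⁴/32 = 5.295×10^-8 m⁴.
τ_max = T·r/J = 18.30 × 0.0136 / 5.295×10^-8 = 4.683×10^6 Pa.

4.68 MPa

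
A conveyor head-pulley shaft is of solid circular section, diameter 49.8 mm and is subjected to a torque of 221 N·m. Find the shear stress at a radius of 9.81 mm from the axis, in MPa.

3.59 MPa

J = πd⁴/32 = π(0.0498)⁴/32 = 6.038×10^-7 m⁴.
Shear stress varies linearly with radius: τ = T·r/J = 221.0 × 0.00981 / 6.038×10^-7 = 3.590×10^6 Pa.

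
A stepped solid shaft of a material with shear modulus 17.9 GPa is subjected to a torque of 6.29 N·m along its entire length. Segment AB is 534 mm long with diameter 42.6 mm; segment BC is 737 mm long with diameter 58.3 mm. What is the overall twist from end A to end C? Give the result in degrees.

J_AB = π(0.0426)⁴/32 = 3.23×10^-7 m⁴; J_BC = π(0.0583)⁴/32 = 1.13×10^-6 m⁴.
θ = (T/G)·Σ L_i/J_i = (6.290/17.9×10⁹)·(0.534/3.23×10^-7 + 0.737/1.13×10^-6) = 8.087×10^-4 rad.

0.0463°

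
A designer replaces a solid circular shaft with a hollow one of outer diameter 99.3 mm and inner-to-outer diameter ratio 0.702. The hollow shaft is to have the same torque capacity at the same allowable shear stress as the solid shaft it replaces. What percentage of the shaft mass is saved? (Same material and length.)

38.9 %

Equal τ_max and T ⇒ the solid shaft needs d_s³ = d_o³(1−k⁴), so d_s = 99.3·(1−0.702⁴)^(1/3) = 90.51 mm.
Area ratio A_h/A_s = d_o²(1−k²)/d_s² = (1−k²)/(1−k⁴)^(2/3) = 0.6106.
Mass saving = 1 − 0.6106 = 38.9 %.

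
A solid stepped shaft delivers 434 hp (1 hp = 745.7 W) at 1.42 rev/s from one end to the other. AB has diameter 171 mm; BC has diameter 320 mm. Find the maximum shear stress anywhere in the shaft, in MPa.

36.9 MPa

ω = 2π·1.42 = 8.922 rad/s, so T = P/ω = 434×745.7 / 8.922 = 36270 N·m.
Under the same torque, τ_max = 16T/(πd³) is largest where d is smallest — segment AB (d = 171 mm).
τ_max = 16·36270/(π·(0.171)³) = 3.695×10^7 Pa.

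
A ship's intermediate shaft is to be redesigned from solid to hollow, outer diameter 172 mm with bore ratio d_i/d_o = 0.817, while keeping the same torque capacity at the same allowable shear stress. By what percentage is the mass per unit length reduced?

50.7 %

Equal τ_max and T ⇒ the solid shaft needs d_s³ = d_o³(1−k⁴), so d_s = 172·(1−0.817⁴)^(1/3) = 141.3 mm.
Area ratio A_h/A_s = d_o²(1−k²)/d_s² = (1−k²)/(1−k⁴)^(2/3) = 0.4927.
Mass saving = 1 − 0.4927 = 50.7 %.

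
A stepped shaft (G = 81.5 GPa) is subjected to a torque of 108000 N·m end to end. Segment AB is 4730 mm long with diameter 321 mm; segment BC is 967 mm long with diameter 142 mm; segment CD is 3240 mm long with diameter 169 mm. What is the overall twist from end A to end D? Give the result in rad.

J_AB = π(0.321)⁴/32 = 1.04×10^-3 m⁴; J_BC = π(0.142)⁴/32 = 3.99×10^-5 m⁴; J_CD = π(0.169)⁴/32 = 8.01×10^-5 m⁴.
θ = (T/G)·Σ L_i/J_i = (108000/81.5×10⁹)·(4.73/1.04×10^-3 + 0.967/3.99×10^-5 + 3.24/8.01×10^-5) = 0.09173 rad.

0.0917 rad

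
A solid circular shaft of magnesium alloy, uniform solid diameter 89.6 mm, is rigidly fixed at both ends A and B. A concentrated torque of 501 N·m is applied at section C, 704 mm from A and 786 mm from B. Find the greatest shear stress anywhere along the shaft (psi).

271 psi

With uniform GJ and both ends fixed, compatibility θ_AC = θ_CB gives T_A·a = T_B·b, together with T_A + T_B = T₀.
T_A = T₀·b/(a+b) = 501.0·786/1490 = 264.3 N·m; T_B = 236.7 N·m.
τ in each portion: τ_AC = 1.87×10^6 Pa, τ_CB = 1.68×10^6 Pa; maximum is in AC.
τ_max = T_AC·r/J = 264.3·0.0448/6.33×10^-6 = 1.871×10^6 Pa.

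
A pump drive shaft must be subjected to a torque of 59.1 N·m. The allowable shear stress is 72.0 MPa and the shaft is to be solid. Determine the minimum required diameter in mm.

16.1 mm

For a solid shaft τ_max = 16T/(πd³), so d = (16T/(π τ_allow))^(1/3) = (16·59.10/(π·7.20×10^7))^(1/3) = 0.01611 m.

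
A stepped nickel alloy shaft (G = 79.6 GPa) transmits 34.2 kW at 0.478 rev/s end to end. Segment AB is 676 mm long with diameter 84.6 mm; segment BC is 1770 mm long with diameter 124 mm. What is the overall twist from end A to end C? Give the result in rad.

0.0301 rad

ω = 2π·0.478 = 3.003 rad/s, so T = P/ω = 34.2×10³ / 3.003 = 11390 N·m.
J_AB = π(0.0846)⁴/32 = 5.03×10^-6 m⁴; J_BC = π(0.124)⁴/32 = 2.32×10^-5 m⁴.
θ = (T/G)·Σ L_i/J_i = (11390/79.6×10⁹)·(0.676/5.03×10^-6 + 1.77/2.32×10^-5) = 0.03014 rad.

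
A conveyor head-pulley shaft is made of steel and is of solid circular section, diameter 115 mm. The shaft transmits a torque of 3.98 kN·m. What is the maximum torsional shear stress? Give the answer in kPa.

13300 kPa

J = πd⁴/32 = π(0.115)⁴/32 = 1.717×10^-5 m⁴.
τ_max = T·r/J = 3980 × 0.0575 / 1.717×10^-5 = 1.333×10^7 Pa.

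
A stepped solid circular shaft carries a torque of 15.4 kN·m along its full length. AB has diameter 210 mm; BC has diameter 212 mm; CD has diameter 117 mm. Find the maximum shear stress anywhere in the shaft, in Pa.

Under the same torque, τ_max = 16T/(πd³) is largest where d is smallest — segment CD (d = 117 mm).
τ_max = 16·15400/(π·(0.117)³) = 4.897×10^7 Pa.

4.90e7 Pa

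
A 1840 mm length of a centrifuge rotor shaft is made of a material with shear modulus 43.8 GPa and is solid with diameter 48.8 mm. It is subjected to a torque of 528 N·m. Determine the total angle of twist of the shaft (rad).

0.0398 rad

J = πd⁴/32 = π(0.0488)⁴/32 = 5.568×10^-7 m⁴.
θ = T·L/(G·J) = 528.0 × 1.84 / (43.8×10⁹ × 5.568×10^-7) = 0.03984 rad.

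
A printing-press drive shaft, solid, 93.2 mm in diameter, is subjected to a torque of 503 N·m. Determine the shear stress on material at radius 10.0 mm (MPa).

0.679 MPa

J = πd⁴/32 = π(0.0932)⁴/32 = 7.407×10^-6 m⁴.
Shear stress varies linearly with radius: τ = T·r/J = 503.0 × 0.0100 / 7.407×10^-6 = 6.791×10^5 Pa.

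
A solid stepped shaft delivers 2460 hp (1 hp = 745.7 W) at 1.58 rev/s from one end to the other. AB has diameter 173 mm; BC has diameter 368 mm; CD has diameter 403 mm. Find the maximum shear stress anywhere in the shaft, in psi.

26400 psi

ω = 2π·1.58 = 9.927 rad/s, so T = P/ω = 2460×745.7 / 9.927 = 184800 N·m.
Under the same torque, τ_max = 16T/(πd³) is largest where d is smallest — segment AB (d = 173 mm).
τ_max = 16·184800/(π·(0.173)³) = 1.818×10^8 Pa.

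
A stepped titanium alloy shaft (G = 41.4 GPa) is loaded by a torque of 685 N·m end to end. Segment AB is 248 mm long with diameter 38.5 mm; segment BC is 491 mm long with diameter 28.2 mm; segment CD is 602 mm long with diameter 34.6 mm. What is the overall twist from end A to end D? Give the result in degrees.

12.6°

J_AB = π(0.0385)⁴/32 = 2.16×10^-7 m⁴; J_BC = π(0.0282)⁴/32 = 6.21×10^-8 m⁴; J_CD = π(0.0346)⁴/32 = 1.41×10^-7 m⁴.
θ = (T/G)·Σ L_i/J_i = (685.0/41.4×10⁹)·(0.248/2.16×10^-7 + 0.491/6.21×10^-8 + 0.602/1.41×10^-7) = 0.2207 rad.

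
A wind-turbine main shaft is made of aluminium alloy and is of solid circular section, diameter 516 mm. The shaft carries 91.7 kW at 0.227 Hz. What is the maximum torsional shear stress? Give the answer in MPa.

ω = 2π·0.227 = 1.426 rad/s, so T = P/ω = 91.7×10³ / 1.426 = 64290 N·m.
J = πd⁴/32 = π(0.516)⁴/32 = 6.960×10^-3 m⁴.
τ_max = T·r/J = 64290 × 0.258 / 6.960×10^-3 = 2.383×10^6 Pa.

2.38 MPa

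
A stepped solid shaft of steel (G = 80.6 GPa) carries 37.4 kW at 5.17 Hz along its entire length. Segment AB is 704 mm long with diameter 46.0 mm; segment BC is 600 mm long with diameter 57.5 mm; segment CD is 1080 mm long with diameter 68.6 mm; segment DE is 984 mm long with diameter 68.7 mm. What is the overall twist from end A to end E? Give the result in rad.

0.0444 rad

ω = 2π·5.17 = 32.48 rad/s, so T = P/ω = 37.4×10³ / 32.48 = 1151 N·m.
J_AB = π(0.0460)⁴/32 = 4.40×10^-7 m⁴; J_BC = π(0.0575)⁴/32 = 1.07×10^-6 m⁴; J_CD = π(0.0686)⁴/32 = 2.17×10^-6 m⁴; J_DE = π(0.0687)⁴/32 = 2.19×10^-6 m⁴.
θ = (T/G)·Σ L_i/J_i = (1151/80.6×10⁹)·(0.704/4.40×10^-7 + 0.600/1.07×10^-6 + 1.08/2.17×10^-6 + 0.984/2.19×10^-6) = 0.04439 rad.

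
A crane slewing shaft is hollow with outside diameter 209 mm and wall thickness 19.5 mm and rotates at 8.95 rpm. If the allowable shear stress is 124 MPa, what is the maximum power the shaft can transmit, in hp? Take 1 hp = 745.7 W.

157 hp

J = π(d_o⁴ − d_i⁴)/32 = π(0.209⁴ − 0.170⁴)/32 = 1.053×10^-4 m⁴.
T_max = τ_allow·J/r = 1.24×10^8 × 1.053×10^-4 / 0.104 = 125000 N·m.
ω = 2π·8.95/60 = 0.9372 rad/s, so P_max = T_max·ω = 1.171×10^5 W.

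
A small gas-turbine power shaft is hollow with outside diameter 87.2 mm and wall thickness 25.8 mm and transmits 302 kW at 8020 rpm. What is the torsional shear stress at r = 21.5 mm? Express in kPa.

ω = 2π·8020/60 = 839.9 rad/s, so T = P/ω = 302×10³ / 839.9 = 359.6 N·m.
J = π(d_o⁴ − d_i⁴)/32 = π(0.0872⁴ − 0.0356⁴)/32 = 5.519×10^-6 m⁴.
Shear stress varies linearly with radius: τ = T·r/J = 359.6 × 0.0215 / 5.519×10^-6 = 1.401×10^6 Pa.

1400 kPa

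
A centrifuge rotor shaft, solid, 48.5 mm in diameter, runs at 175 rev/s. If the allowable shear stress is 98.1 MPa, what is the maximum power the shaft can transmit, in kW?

2420 kW

J = πd⁴/32 = π(0.0485)⁴/32 = 5.432×10^-7 m⁴.
T_max = τ_allow·J/r = 9.81×10^7 × 5.432×10^-7 / 0.0243 = 2197 N·m.
ω = 2π·175 = 1100 rad/s, so P_max = T_max·ω = 2.416×10^6 W.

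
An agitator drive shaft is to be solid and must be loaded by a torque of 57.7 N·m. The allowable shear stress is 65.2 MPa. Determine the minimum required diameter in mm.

For a solid shaft τ_max = 16T/(πd³), so d = (16T/(π τ_allow))^(1/3) = (16·57.70/(π·6.52×10^7))^(1/3) = 0.01652 m.

16.5 mm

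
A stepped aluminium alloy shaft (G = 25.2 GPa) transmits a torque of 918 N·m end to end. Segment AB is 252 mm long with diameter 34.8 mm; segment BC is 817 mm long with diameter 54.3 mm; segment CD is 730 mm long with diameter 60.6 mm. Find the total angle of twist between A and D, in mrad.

J_AB = π(0.0348)⁴/32 = 1.44×10^-7 m⁴; J_BC = π(0.0543)⁴/32 = 8.53×10^-7 m⁴; J_CD = π(0.0606)⁴/32 = 1.32×10^-6 m⁴.
θ = (T/G)·Σ L_i/J_i = (918.0/25.2×10⁹)·(0.252/1.44×10^-7 + 0.817/8.53×10^-7 + 0.730/1.32×10^-6) = 0.1187 rad.

119 mrad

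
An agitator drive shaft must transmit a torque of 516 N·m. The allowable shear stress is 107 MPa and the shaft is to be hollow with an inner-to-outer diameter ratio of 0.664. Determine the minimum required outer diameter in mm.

For a hollow shaft with d_i/d_o = 0.664: τ_max = 16T/(π d_o³ (1−k⁴)), so d_o = [16T/(π τ_allow (1−k⁴))]^(1/3) = [16·516.0/(π·1.07×10^8·0.8056)]^(1/3) = 0.03124 m.

31.2 mm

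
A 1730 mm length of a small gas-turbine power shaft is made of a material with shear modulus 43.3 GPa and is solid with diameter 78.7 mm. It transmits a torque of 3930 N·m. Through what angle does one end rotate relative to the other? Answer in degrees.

2.39°

J = πd⁴/32 = π(0.0787)⁴/32 = 3.766×10^-6 m⁴.
θ = T·L/(G·J) = 3930 × 1.73 / (43.3×10⁹ × 3.766×10^-6) = 0.04169 rad.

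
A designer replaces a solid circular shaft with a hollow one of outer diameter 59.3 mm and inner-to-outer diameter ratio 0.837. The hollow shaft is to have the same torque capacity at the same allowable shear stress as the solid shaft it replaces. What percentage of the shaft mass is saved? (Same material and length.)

Equal τ_max and T ⇒ the solid shaft needs d_s³ = d_o³(1−k⁴), so d_s = 59.3·(1−0.837⁴)^(1/3) = 47.35 mm.
Area ratio A_h/A_s = d_o²(1−k²)/d_s² = (1−k²)/(1−k⁴)^(2/3) = 0.4696.
Mass saving = 1 − 0.4696 = 53.0 %.

53.0 %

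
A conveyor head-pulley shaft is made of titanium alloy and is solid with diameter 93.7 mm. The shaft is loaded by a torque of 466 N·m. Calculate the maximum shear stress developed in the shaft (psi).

J = πd⁴/32 = π(0.0937)⁴/32 = 7.568×10^-6 m⁴.
τ_max = T·r/J = 466.0 × 0.0469 / 7.568×10^-6 = 2.885×10^6 Pa.

418 psi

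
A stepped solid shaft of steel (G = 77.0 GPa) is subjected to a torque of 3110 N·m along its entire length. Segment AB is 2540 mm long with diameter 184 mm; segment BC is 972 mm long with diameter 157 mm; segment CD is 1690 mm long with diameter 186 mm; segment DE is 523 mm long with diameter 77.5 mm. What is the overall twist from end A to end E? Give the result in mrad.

J_AB = π(0.184)⁴/32 = 1.13×10^-4 m⁴; J_BC = π(0.157)⁴/32 = 5.96×10^-5 m⁴; J_CD = π(0.186)⁴/32 = 1.18×10^-4 m⁴; J_DE = π(0.0775)⁴/32 = 3.54×10^-6 m⁴.
θ = (T/G)·Σ L_i/J_i = (3110/77.0×10⁹)·(2.54/1.13×10^-4 + 0.972/5.96×10^-5 + 1.69/1.18×10^-4 + 0.523/3.54×10^-6) = 8.115×10^-3 rad.

8.12 mrad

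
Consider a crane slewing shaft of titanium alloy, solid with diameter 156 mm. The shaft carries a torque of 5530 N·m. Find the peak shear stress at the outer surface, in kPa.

J = πd⁴/32 = π(0.156)⁴/32 = 5.814×10^-5 m⁴.
τ_max = T·r/J = 5530 × 0.0780 / 5.814×10^-5 = 7.419×10^6 Pa.

7420 kPa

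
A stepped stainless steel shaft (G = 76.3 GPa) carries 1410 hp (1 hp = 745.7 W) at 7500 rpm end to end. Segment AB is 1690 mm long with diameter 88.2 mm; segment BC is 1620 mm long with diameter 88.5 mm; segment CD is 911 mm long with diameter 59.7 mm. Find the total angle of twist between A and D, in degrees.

1.29°

ω = 2π·7500/60 = 785.4 rad/s, so T = P/ω = 1410×745.7 / 785.4 = 1339 N·m.
J_AB = π(0.0882)⁴/32 = 5.94×10^-6 m⁴; J_BC = π(0.0885)⁴/32 = 6.02×10^-6 m⁴; J_CD = π(0.0597)⁴/32 = 1.25×10^-6 m⁴.
θ = (T/G)·Σ L_i/J_i = (1339/76.3×10⁹)·(1.69/5.94×10^-6 + 1.62/6.02×10^-6 + 0.911/1.25×10^-6) = 0.02253 rad.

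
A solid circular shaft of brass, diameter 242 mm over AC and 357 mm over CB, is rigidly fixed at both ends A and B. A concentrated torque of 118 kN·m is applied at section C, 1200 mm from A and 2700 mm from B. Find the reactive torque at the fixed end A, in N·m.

Compatibility: T_A·a/J_AC = T_B·b/J_CB with T_A + T_B = T₀.
J_AC = 3.37×10^-4 m⁴, J_CB = 1.59×10^-3 m⁴, so T_A = T₀·(J_AC/a)/((J_AC/a)+(J_CB/b)) = 38000 N·m, T_B = 80000 N·m.

38000 N·m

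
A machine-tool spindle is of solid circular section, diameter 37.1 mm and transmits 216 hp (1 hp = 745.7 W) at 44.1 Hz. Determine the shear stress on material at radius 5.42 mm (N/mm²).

ω = 2π·44.1 = 277.1 rad/s, so T = P/ω = 216×745.7 / 277.1 = 581.3 N·m.
J = πd⁴/32 = π(0.0371)⁴/32 = 1.860×10^-7 m⁴.
Shear stress varies linearly with radius: τ = T·r/J = 581.3 × 0.00542 / 1.860×10^-7 = 1.694×10^7 Pa.

16.9 N/mm²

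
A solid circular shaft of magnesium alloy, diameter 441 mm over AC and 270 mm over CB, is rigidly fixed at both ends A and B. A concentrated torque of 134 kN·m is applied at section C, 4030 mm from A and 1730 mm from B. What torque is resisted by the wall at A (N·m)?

101000 N·m

Compatibility: T_A·a/J_AC = T_B·b/J_CB with T_A + T_B = T₀.
J_AC = 3.71×10^-3 m⁴, J_CB = 5.22×10^-4 m⁴, so T_A = T₀·(J_AC/a)/((J_AC/a)+(J_CB/b)) = 101000 N·m, T_B = 33040 N·m.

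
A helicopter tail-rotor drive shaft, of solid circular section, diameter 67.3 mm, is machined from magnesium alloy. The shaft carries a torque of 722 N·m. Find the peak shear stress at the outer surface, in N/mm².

12.1 N/mm²

J = πd⁴/32 = π(0.0673)⁴/32 = 2.014×10^-6 m⁴.
τ_max = T·r/J = 722.0 × 0.0336 / 2.014×10^-6 = 1.206×10^7 Pa.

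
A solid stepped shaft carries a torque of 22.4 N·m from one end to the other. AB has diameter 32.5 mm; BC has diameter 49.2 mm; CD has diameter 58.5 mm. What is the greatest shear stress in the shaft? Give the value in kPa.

3320 kPa

Under the same torque, τ_max = 16T/(πd³) is largest where d is smallest — segment AB (d = 32.5 mm).
τ_max = 16·22.40/(π·(0.0325)³) = 3.323×10^6 Pa.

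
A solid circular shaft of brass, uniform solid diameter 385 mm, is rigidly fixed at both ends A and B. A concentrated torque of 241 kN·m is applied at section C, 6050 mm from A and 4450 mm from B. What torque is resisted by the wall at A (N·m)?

102000 N·m

With uniform GJ and both ends fixed, compatibility θ_AC = θ_CB gives T_A·a = T_B·b, together with T_A + T_B = T₀.
T_A = T₀·b/(a+b) = 241000·4450/10500 = 102100 N·m; T_B = 138900 N·m.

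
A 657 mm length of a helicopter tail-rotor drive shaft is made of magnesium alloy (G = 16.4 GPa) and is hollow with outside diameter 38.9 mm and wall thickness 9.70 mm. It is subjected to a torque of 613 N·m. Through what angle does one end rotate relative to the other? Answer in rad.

0.117 rad

J = π(d_o⁴ − d_i⁴)/32 = π(0.0389⁴ − 0.0195⁴)/32 = 2.106×10^-7 m⁴.
θ = T·L/(G·J) = 613.0 × 0.657 / (16.4×10⁹ × 2.106×10^-7) = 0.1166 rad.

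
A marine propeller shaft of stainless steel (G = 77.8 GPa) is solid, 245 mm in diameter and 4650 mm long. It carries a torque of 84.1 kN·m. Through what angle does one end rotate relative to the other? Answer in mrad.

J = πd⁴/32 = π(0.245)⁴/32 = 3.537×10^-4 m⁴.
θ = T·L/(G·J) = 84100 × 4.65 / (77.8×10⁹ × 3.537×10^-4) = 0.01421 rad.

14.2 mrad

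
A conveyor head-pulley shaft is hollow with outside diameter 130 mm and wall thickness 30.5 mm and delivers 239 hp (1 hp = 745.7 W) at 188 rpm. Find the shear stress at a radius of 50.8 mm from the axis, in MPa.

17.8 MPa

ω = 2π·188/60 = 19.69 rad/s, so T = P/ω = 239×745.7 / 19.69 = 9053 N·m.
J = π(d_o⁴ − d_i⁴)/32 = π(0.130⁴ − 0.0690⁴)/32 = 2.581×10^-5 m⁴.
Shear stress varies linearly with radius: τ = T·r/J = 9053 × 0.0508 / 2.581×10^-5 = 1.781×10^7 Pa.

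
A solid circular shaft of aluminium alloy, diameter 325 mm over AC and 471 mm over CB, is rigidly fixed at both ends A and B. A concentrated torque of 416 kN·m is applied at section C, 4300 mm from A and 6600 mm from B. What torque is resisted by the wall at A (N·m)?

107000 N·m

Compatibility: T_A·a/J_AC = T_B·b/J_CB with T_A + T_B = T₀.
J_AC = 1.10×10^-3 m⁴, J_CB = 4.83×10^-3 m⁴, so T_A = T₀·(J_AC/a)/((J_AC/a)+(J_CB/b)) = 107400 N·m, T_B = 308600 N·m.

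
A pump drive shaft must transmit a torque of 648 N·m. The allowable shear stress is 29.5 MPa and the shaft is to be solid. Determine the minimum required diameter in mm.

For a solid shaft τ_max = 16T/(πd³), so d = (16T/(π τ_allow))^(1/3) = (16·648.0/(π·2.95×10^7))^(1/3) = 0.04818 m.

48.2 mm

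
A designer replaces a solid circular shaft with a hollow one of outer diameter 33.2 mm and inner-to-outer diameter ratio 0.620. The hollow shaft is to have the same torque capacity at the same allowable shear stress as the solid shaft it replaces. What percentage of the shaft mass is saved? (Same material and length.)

31.5 %

Equal τ_max and T ⇒ the solid shaft needs d_s³ = d_o³(1−k⁴), so d_s = 33.2·(1−0.620⁴)^(1/3) = 31.48 mm.
Area ratio A_h/A_s = d_o²(1−k²)/d_s² = (1−k²)/(1−k⁴)^(2/3) = 0.6848.
Mass saving = 1 − 0.6848 = 31.5 %.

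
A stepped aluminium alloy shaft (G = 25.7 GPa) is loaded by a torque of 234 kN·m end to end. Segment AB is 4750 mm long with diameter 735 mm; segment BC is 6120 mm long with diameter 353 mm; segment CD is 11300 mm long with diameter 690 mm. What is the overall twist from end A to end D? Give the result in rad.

J_AB = π(0.735)⁴/32 = 0.0287 m⁴; J_BC = π(0.353)⁴/32 = 1.52×10^-3 m⁴; J_CD = π(0.690)⁴/32 = 0.0223 m⁴.
θ = (T/G)·Σ L_i/J_i = (234000/25.7×10⁹)·(4.75/0.0287 + 6.12/1.52×10^-3 + 11.3/0.0223) = 0.04269 rad.

0.0427 rad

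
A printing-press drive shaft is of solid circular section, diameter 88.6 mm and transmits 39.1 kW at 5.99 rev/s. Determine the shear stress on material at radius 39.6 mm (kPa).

ω = 2π·5.99 = 37.64 rad/s, so T = P/ω = 39.1×10³ / 37.64 = 1039 N·m.
J = πd⁴/32 = π(0.0886)⁴/32 = 6.050×10^-6 m⁴.
Shear stress varies linearly with radius: τ = T·r/J = 1039 × 0.0396 / 6.050×10^-6 = 6.800×10^6 Pa.

6800 kPa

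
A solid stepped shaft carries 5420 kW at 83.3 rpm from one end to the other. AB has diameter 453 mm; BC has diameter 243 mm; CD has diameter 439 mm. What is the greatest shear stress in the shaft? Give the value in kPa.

221000 kPa

ω = 2π·83.3/60 = 8.723 rad/s, so T = P/ω = 5420×10³ / 8.723 = 621300 N·m.
Under the same torque, τ_max = 16T/(πd³) is largest where d is smallest — segment BC (d = 243 mm).
τ_max = 16·621300/(π·(0.243)³) = 2.205×10^8 Pa.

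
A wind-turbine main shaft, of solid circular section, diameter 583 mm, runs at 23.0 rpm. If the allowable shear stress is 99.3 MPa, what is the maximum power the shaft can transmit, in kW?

J = πd⁴/32 = π(0.583)⁴/32 = 0.01134 m⁴.
T_max = τ_allow·J/r = 9.93×10^7 × 0.01134 / 0.291 = 3.864e6 N·m.
ω = 2π·23.0/60 = 2.409 rad/s, so P_max = T_max·ω = 9.306×10^6 W.

9310 kW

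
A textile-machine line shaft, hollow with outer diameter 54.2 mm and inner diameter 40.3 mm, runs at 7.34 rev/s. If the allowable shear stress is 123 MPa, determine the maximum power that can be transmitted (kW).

123 kW

J = π(d_o⁴ − d_i⁴)/32 = π(0.0542⁴ − 0.0403⁴)/32 = 5.883×10^-7 m⁴.
T_max = τ_allow·J/r = 1.23×10^8 × 5.883×10^-7 / 0.0271 = 2670 N·m.
ω = 2π·7.34 = 46.12 rad/s, so P_max = T_max·ω = 1.231×10^5 W.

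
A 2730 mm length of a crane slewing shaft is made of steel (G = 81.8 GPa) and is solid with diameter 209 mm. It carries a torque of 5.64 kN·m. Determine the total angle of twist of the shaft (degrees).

0.0576°

J = πd⁴/32 = π(0.209)⁴/32 = 1.873×10^-4 m⁴.
θ = T·L/(G·J) = 5640 × 2.73 / (81.8×10⁹ × 1.873×10^-4) = 1.005×10^-3 rad.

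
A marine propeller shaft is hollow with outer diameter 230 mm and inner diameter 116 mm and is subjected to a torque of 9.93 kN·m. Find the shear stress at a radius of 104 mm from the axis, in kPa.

J = π(d_o⁴ − d_i⁴)/32 = π(0.230⁴ − 0.116⁴)/32 = 2.570×10^-4 m⁴.
Shear stress varies linearly with radius: τ = T·r/J = 9930 × 0.104 / 2.570×10^-4 = 4.019×10^6 Pa.

4020 kPa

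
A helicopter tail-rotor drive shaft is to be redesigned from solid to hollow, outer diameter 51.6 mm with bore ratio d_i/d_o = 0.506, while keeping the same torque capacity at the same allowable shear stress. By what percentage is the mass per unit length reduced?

22.2 %

Equal τ_max and T ⇒ the solid shaft needs d_s³ = d_o³(1−k⁴), so d_s = 51.6·(1−0.506⁴)^(1/3) = 50.45 mm.
Area ratio A_h/A_s = d_o²(1−k²)/d_s² = (1−k²)/(1−k⁴)^(2/3) = 0.7784.
Mass saving = 1 − 0.7784 = 22.2 %.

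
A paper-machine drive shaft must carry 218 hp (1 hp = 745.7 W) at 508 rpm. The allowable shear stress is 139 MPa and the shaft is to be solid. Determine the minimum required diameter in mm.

48.2 mm

ω = 2π·508/60 = 53.20 rad/s, so T = P/ω = 218×745.7 / 53.20 = 3056 N·m.
For a solid shaft τ_max = 16T/(πd³), so d = (16T/(π τ_allow))^(1/3) = (16·3056/(π·1.39×10^8))^(1/3) = 0.04820 m.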